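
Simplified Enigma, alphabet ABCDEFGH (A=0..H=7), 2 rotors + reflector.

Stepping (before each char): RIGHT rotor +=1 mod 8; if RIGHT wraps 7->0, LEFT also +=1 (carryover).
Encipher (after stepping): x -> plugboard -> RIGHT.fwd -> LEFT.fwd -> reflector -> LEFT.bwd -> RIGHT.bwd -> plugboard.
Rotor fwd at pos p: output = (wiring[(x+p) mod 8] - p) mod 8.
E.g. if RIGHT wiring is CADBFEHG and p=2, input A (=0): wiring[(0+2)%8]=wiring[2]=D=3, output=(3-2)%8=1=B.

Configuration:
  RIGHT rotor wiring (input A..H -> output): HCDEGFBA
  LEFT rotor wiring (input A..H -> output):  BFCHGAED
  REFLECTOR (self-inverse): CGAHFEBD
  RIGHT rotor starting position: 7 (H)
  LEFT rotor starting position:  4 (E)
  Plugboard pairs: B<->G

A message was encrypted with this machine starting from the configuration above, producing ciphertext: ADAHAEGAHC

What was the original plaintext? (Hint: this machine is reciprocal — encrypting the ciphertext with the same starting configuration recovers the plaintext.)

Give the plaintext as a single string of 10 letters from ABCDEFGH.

Answer: GCHABCHGFG

Derivation:
Char 1 ('A'): step: R->0, L->5 (L advanced); A->plug->A->R->H->L->B->refl->G->L'->C->R'->B->plug->G
Char 2 ('D'): step: R->1, L=5; D->plug->D->R->F->L->F->refl->E->L'->D->R'->C->plug->C
Char 3 ('A'): step: R->2, L=5; A->plug->A->R->B->L->H->refl->D->L'->A->R'->H->plug->H
Char 4 ('H'): step: R->3, L=5; H->plug->H->R->A->L->D->refl->H->L'->B->R'->A->plug->A
Char 5 ('A'): step: R->4, L=5; A->plug->A->R->C->L->G->refl->B->L'->H->R'->G->plug->B
Char 6 ('E'): step: R->5, L=5; E->plug->E->R->F->L->F->refl->E->L'->D->R'->C->plug->C
Char 7 ('G'): step: R->6, L=5; G->plug->B->R->C->L->G->refl->B->L'->H->R'->H->plug->H
Char 8 ('A'): step: R->7, L=5; A->plug->A->R->B->L->H->refl->D->L'->A->R'->B->plug->G
Char 9 ('H'): step: R->0, L->6 (L advanced); H->plug->H->R->A->L->G->refl->B->L'->F->R'->F->plug->F
Char 10 ('C'): step: R->1, L=6; C->plug->C->R->D->L->H->refl->D->L'->C->R'->B->plug->G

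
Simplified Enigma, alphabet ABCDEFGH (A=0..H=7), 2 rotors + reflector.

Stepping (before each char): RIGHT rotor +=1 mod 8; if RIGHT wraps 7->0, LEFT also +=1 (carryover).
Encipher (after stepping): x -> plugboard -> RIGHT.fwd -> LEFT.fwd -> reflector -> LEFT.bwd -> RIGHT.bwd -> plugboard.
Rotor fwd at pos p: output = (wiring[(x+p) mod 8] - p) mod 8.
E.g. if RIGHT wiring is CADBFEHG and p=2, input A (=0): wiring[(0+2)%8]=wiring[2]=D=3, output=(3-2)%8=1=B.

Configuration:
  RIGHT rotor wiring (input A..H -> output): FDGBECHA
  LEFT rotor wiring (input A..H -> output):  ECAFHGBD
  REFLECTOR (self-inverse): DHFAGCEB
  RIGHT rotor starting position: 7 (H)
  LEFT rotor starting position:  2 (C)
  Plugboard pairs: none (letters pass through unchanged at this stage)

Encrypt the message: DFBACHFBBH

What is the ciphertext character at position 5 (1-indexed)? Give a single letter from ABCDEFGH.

Char 1 ('D'): step: R->0, L->3 (L advanced); D->plug->D->R->B->L->E->refl->G->L'->D->R'->B->plug->B
Char 2 ('F'): step: R->1, L=3; F->plug->F->R->G->L->H->refl->B->L'->F->R'->B->plug->B
Char 3 ('B'): step: R->2, L=3; B->plug->B->R->H->L->F->refl->C->L'->A->R'->D->plug->D
Char 4 ('A'): step: R->3, L=3; A->plug->A->R->G->L->H->refl->B->L'->F->R'->E->plug->E
Char 5 ('C'): step: R->4, L=3; C->plug->C->R->D->L->G->refl->E->L'->B->R'->E->plug->E

E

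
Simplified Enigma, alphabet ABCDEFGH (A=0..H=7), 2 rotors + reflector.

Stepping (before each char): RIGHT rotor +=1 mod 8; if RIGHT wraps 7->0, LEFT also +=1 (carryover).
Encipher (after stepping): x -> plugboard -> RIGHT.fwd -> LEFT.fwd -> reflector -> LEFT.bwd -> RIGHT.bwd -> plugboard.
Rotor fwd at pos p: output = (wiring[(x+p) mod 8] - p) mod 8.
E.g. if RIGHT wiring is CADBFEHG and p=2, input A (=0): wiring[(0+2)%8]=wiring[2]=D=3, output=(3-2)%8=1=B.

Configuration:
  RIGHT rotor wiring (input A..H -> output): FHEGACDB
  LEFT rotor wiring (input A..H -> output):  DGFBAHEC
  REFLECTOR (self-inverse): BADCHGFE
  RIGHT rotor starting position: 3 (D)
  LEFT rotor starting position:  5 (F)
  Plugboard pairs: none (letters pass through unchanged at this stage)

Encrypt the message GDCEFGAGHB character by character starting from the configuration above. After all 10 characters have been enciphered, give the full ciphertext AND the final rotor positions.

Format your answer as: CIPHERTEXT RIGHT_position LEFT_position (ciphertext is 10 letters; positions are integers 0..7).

Char 1 ('G'): step: R->4, L=5; G->plug->G->R->A->L->C->refl->D->L'->H->R'->C->plug->C
Char 2 ('D'): step: R->5, L=5; D->plug->D->R->A->L->C->refl->D->L'->H->R'->F->plug->F
Char 3 ('C'): step: R->6, L=5; C->plug->C->R->H->L->D->refl->C->L'->A->R'->F->plug->F
Char 4 ('E'): step: R->7, L=5; E->plug->E->R->H->L->D->refl->C->L'->A->R'->C->plug->C
Char 5 ('F'): step: R->0, L->6 (L advanced); F->plug->F->R->C->L->F->refl->G->L'->A->R'->E->plug->E
Char 6 ('G'): step: R->1, L=6; G->plug->G->R->A->L->G->refl->F->L'->C->R'->F->plug->F
Char 7 ('A'): step: R->2, L=6; A->plug->A->R->C->L->F->refl->G->L'->A->R'->D->plug->D
Char 8 ('G'): step: R->3, L=6; G->plug->G->R->E->L->H->refl->E->L'->B->R'->H->plug->H
Char 9 ('H'): step: R->4, L=6; H->plug->H->R->C->L->F->refl->G->L'->A->R'->G->plug->G
Char 10 ('B'): step: R->5, L=6; B->plug->B->R->G->L->C->refl->D->L'->F->R'->A->plug->A
Final: ciphertext=CFFCEFDHGA, RIGHT=5, LEFT=6

Answer: CFFCEFDHGA 5 6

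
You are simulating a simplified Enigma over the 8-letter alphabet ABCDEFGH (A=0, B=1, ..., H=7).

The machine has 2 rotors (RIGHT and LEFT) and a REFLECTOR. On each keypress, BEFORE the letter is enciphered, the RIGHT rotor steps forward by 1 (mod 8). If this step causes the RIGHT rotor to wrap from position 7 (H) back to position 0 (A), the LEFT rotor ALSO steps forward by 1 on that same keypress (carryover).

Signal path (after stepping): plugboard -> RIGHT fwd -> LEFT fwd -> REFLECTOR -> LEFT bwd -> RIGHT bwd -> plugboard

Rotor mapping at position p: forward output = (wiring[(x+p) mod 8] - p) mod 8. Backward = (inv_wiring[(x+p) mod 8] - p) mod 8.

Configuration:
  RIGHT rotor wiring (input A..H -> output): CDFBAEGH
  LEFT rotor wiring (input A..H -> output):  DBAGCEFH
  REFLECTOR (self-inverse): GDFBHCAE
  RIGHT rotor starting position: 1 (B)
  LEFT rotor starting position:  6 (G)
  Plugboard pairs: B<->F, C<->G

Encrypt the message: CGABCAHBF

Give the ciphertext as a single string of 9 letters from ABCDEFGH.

Char 1 ('C'): step: R->2, L=6; C->plug->G->R->A->L->H->refl->E->L'->G->R'->C->plug->G
Char 2 ('G'): step: R->3, L=6; G->plug->C->R->B->L->B->refl->D->L'->D->R'->D->plug->D
Char 3 ('A'): step: R->4, L=6; A->plug->A->R->E->L->C->refl->F->L'->C->R'->C->plug->G
Char 4 ('B'): step: R->5, L=6; B->plug->F->R->A->L->H->refl->E->L'->G->R'->E->plug->E
Char 5 ('C'): step: R->6, L=6; C->plug->G->R->C->L->F->refl->C->L'->E->R'->C->plug->G
Char 6 ('A'): step: R->7, L=6; A->plug->A->R->A->L->H->refl->E->L'->G->R'->D->plug->D
Char 7 ('H'): step: R->0, L->7 (L advanced); H->plug->H->R->H->L->G->refl->A->L'->A->R'->E->plug->E
Char 8 ('B'): step: R->1, L=7; B->plug->F->R->F->L->D->refl->B->L'->D->R'->E->plug->E
Char 9 ('F'): step: R->2, L=7; F->plug->B->R->H->L->G->refl->A->L'->A->R'->G->plug->C

Answer: GDGEGDEEC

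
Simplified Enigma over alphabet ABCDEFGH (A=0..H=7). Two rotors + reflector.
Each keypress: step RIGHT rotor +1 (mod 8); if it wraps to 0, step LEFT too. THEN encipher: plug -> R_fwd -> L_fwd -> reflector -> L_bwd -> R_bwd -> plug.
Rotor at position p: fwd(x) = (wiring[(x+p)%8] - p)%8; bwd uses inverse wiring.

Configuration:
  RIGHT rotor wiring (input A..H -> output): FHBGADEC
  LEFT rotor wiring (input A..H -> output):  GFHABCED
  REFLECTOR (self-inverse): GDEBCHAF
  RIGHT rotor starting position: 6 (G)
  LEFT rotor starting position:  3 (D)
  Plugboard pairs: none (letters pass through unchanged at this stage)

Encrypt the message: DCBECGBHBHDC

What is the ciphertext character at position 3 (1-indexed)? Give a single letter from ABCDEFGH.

Char 1 ('D'): step: R->7, L=3; D->plug->D->R->C->L->H->refl->F->L'->A->R'->C->plug->C
Char 2 ('C'): step: R->0, L->4 (L advanced); C->plug->C->R->B->L->G->refl->A->L'->C->R'->H->plug->H
Char 3 ('B'): step: R->1, L=4; B->plug->B->R->A->L->F->refl->H->L'->D->R'->F->plug->F

F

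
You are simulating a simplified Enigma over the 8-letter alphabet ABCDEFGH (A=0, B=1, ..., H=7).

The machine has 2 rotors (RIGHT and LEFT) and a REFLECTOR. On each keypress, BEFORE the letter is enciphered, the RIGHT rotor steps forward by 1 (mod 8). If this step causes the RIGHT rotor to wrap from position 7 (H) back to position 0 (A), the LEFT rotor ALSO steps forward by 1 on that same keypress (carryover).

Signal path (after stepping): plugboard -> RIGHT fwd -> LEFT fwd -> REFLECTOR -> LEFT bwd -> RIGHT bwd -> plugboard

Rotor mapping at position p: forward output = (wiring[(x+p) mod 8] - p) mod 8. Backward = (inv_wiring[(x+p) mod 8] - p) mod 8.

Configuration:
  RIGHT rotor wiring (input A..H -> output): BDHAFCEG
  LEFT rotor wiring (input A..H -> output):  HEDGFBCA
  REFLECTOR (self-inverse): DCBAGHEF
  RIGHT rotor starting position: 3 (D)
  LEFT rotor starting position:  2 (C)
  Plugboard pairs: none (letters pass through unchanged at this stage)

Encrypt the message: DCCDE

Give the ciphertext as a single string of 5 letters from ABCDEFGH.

Answer: HAAAF

Derivation:
Char 1 ('D'): step: R->4, L=2; D->plug->D->R->C->L->D->refl->A->L'->E->R'->H->plug->H
Char 2 ('C'): step: R->5, L=2; C->plug->C->R->B->L->E->refl->G->L'->F->R'->A->plug->A
Char 3 ('C'): step: R->6, L=2; C->plug->C->R->D->L->H->refl->F->L'->G->R'->A->plug->A
Char 4 ('D'): step: R->7, L=2; D->plug->D->R->A->L->B->refl->C->L'->H->R'->A->plug->A
Char 5 ('E'): step: R->0, L->3 (L advanced); E->plug->E->R->F->L->E->refl->G->L'->C->R'->F->plug->F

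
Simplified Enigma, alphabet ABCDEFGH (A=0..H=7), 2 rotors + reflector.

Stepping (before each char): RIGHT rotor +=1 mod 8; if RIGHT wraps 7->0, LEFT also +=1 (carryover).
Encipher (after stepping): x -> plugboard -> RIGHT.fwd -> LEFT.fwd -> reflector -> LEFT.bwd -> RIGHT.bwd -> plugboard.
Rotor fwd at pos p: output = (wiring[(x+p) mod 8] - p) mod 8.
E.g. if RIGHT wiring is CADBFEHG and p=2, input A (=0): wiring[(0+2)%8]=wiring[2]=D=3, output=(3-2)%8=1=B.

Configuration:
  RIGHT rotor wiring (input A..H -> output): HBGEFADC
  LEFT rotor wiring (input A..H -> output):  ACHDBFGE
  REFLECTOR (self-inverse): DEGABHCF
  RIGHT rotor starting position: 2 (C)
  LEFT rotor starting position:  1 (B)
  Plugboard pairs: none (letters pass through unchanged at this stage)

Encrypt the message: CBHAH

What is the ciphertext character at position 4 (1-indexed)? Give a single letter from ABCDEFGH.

Char 1 ('C'): step: R->3, L=1; C->plug->C->R->F->L->F->refl->H->L'->H->R'->E->plug->E
Char 2 ('B'): step: R->4, L=1; B->plug->B->R->E->L->E->refl->B->L'->A->R'->H->plug->H
Char 3 ('H'): step: R->5, L=1; H->plug->H->R->A->L->B->refl->E->L'->E->R'->E->plug->E
Char 4 ('A'): step: R->6, L=1; A->plug->A->R->F->L->F->refl->H->L'->H->R'->G->plug->G

G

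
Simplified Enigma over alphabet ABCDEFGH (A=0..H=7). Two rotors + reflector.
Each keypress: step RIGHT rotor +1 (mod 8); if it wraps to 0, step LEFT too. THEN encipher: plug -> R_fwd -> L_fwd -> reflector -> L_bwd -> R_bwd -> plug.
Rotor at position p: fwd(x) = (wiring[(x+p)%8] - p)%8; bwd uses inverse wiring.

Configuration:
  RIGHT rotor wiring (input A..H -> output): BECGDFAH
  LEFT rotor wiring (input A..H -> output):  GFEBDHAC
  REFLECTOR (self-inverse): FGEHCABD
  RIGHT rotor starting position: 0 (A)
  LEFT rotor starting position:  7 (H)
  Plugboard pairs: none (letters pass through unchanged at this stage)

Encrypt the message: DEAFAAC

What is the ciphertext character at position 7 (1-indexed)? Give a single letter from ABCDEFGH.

Char 1 ('D'): step: R->1, L=7; D->plug->D->R->C->L->G->refl->B->L'->H->R'->F->plug->F
Char 2 ('E'): step: R->2, L=7; E->plug->E->R->G->L->A->refl->F->L'->D->R'->D->plug->D
Char 3 ('A'): step: R->3, L=7; A->plug->A->R->D->L->F->refl->A->L'->G->R'->F->plug->F
Char 4 ('F'): step: R->4, L=7; F->plug->F->R->A->L->D->refl->H->L'->B->R'->B->plug->B
Char 5 ('A'): step: R->5, L=7; A->plug->A->R->A->L->D->refl->H->L'->B->R'->G->plug->G
Char 6 ('A'): step: R->6, L=7; A->plug->A->R->C->L->G->refl->B->L'->H->R'->H->plug->H
Char 7 ('C'): step: R->7, L=7; C->plug->C->R->F->L->E->refl->C->L'->E->R'->F->plug->F

F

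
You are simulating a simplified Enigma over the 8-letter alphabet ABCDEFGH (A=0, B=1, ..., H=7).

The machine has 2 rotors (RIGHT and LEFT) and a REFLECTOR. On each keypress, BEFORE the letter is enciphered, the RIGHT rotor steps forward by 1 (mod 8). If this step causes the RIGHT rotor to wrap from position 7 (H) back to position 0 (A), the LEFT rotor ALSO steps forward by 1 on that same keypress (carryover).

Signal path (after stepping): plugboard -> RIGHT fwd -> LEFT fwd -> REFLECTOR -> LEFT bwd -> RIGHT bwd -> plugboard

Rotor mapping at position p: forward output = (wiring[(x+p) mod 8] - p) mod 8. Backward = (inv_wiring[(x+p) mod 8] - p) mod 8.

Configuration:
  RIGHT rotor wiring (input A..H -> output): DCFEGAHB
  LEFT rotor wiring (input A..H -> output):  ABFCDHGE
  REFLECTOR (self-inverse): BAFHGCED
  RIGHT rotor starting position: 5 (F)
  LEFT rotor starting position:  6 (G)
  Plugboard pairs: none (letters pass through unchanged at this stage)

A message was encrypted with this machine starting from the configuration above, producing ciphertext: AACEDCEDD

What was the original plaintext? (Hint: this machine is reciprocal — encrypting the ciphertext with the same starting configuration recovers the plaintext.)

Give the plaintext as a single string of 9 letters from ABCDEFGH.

Answer: CDABGBBHE

Derivation:
Char 1 ('A'): step: R->6, L=6; A->plug->A->R->B->L->G->refl->E->L'->F->R'->C->plug->C
Char 2 ('A'): step: R->7, L=6; A->plug->A->R->C->L->C->refl->F->L'->G->R'->D->plug->D
Char 3 ('C'): step: R->0, L->7 (L advanced); C->plug->C->R->F->L->E->refl->G->L'->D->R'->A->plug->A
Char 4 ('E'): step: R->1, L=7; E->plug->E->R->H->L->H->refl->D->L'->E->R'->B->plug->B
Char 5 ('D'): step: R->2, L=7; D->plug->D->R->G->L->A->refl->B->L'->B->R'->G->plug->G
Char 6 ('C'): step: R->3, L=7; C->plug->C->R->F->L->E->refl->G->L'->D->R'->B->plug->B
Char 7 ('E'): step: R->4, L=7; E->plug->E->R->H->L->H->refl->D->L'->E->R'->B->plug->B
Char 8 ('D'): step: R->5, L=7; D->plug->D->R->G->L->A->refl->B->L'->B->R'->H->plug->H
Char 9 ('D'): step: R->6, L=7; D->plug->D->R->E->L->D->refl->H->L'->H->R'->E->plug->E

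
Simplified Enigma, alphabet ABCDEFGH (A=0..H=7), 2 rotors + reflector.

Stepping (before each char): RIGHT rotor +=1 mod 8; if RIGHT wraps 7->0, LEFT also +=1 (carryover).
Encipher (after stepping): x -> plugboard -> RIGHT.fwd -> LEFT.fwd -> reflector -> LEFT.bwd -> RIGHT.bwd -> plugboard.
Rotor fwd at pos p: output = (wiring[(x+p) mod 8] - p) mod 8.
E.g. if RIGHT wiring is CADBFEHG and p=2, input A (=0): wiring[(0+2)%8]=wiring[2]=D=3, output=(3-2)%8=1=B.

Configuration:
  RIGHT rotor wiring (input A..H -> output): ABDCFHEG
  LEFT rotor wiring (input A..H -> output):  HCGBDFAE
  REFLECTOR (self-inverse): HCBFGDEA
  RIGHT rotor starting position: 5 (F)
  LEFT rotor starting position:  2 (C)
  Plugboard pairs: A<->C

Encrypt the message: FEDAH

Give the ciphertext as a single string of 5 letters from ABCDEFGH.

Answer: BFGEA

Derivation:
Char 1 ('F'): step: R->6, L=2; F->plug->F->R->E->L->G->refl->E->L'->A->R'->B->plug->B
Char 2 ('E'): step: R->7, L=2; E->plug->E->R->D->L->D->refl->F->L'->G->R'->F->plug->F
Char 3 ('D'): step: R->0, L->3 (L advanced); D->plug->D->R->C->L->C->refl->B->L'->E->R'->G->plug->G
Char 4 ('A'): step: R->1, L=3; A->plug->C->R->B->L->A->refl->H->L'->G->R'->E->plug->E
Char 5 ('H'): step: R->2, L=3; H->plug->H->R->H->L->D->refl->F->L'->D->R'->C->plug->A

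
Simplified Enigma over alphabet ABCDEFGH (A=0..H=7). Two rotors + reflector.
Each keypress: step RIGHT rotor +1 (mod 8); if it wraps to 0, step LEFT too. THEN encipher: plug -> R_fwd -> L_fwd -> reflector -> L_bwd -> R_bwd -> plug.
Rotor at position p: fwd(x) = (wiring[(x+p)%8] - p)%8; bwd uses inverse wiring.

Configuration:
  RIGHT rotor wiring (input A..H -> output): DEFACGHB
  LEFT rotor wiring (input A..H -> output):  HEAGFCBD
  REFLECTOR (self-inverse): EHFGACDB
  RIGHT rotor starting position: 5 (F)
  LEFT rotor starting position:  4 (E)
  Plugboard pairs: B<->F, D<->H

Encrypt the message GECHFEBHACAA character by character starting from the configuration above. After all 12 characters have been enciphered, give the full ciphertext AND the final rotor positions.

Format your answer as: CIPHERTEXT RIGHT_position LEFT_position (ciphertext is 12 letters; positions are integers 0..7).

Answer: AFECHHCCEAHG 1 6

Derivation:
Char 1 ('G'): step: R->6, L=4; G->plug->G->R->E->L->D->refl->G->L'->B->R'->A->plug->A
Char 2 ('E'): step: R->7, L=4; E->plug->E->R->B->L->G->refl->D->L'->E->R'->B->plug->F
Char 3 ('C'): step: R->0, L->5 (L advanced); C->plug->C->R->F->L->D->refl->G->L'->C->R'->E->plug->E
Char 4 ('H'): step: R->1, L=5; H->plug->D->R->B->L->E->refl->A->L'->H->R'->C->plug->C
Char 5 ('F'): step: R->2, L=5; F->plug->B->R->G->L->B->refl->H->L'->E->R'->D->plug->H
Char 6 ('E'): step: R->3, L=5; E->plug->E->R->G->L->B->refl->H->L'->E->R'->D->plug->H
Char 7 ('B'): step: R->4, L=5; B->plug->F->R->A->L->F->refl->C->L'->D->R'->C->plug->C
Char 8 ('H'): step: R->5, L=5; H->plug->D->R->G->L->B->refl->H->L'->E->R'->C->plug->C
Char 9 ('A'): step: R->6, L=5; A->plug->A->R->B->L->E->refl->A->L'->H->R'->E->plug->E
Char 10 ('C'): step: R->7, L=5; C->plug->C->R->F->L->D->refl->G->L'->C->R'->A->plug->A
Char 11 ('A'): step: R->0, L->6 (L advanced); A->plug->A->R->D->L->G->refl->D->L'->A->R'->D->plug->H
Char 12 ('A'): step: R->1, L=6; A->plug->A->R->D->L->G->refl->D->L'->A->R'->G->plug->G
Final: ciphertext=AFECHHCCEAHG, RIGHT=1, LEFT=6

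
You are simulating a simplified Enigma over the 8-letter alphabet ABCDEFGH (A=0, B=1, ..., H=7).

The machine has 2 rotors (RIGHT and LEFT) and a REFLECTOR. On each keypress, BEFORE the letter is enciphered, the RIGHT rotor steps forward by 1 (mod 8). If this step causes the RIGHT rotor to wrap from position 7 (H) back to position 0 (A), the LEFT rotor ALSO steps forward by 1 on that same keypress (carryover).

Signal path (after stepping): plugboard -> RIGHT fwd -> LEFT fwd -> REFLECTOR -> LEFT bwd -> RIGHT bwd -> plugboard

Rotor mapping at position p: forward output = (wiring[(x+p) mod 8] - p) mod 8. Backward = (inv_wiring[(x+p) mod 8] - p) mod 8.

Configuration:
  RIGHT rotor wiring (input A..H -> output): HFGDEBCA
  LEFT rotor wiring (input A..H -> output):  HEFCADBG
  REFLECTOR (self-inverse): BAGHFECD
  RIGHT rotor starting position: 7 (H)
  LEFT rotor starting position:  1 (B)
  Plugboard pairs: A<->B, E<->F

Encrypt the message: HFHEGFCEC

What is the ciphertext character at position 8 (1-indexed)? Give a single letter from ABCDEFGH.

Char 1 ('H'): step: R->0, L->2 (L advanced); H->plug->H->R->A->L->D->refl->H->L'->E->R'->E->plug->F
Char 2 ('F'): step: R->1, L=2; F->plug->E->R->A->L->D->refl->H->L'->E->R'->A->plug->B
Char 3 ('H'): step: R->2, L=2; H->plug->H->R->D->L->B->refl->A->L'->B->R'->B->plug->A
Char 4 ('E'): step: R->3, L=2; E->plug->F->R->E->L->H->refl->D->L'->A->R'->A->plug->B
Char 5 ('G'): step: R->4, L=2; G->plug->G->R->C->L->G->refl->C->L'->H->R'->H->plug->H
Char 6 ('F'): step: R->5, L=2; F->plug->E->R->A->L->D->refl->H->L'->E->R'->A->plug->B
Char 7 ('C'): step: R->6, L=2; C->plug->C->R->B->L->A->refl->B->L'->D->R'->H->plug->H
Char 8 ('E'): step: R->7, L=2; E->plug->F->R->F->L->E->refl->F->L'->G->R'->C->plug->C

C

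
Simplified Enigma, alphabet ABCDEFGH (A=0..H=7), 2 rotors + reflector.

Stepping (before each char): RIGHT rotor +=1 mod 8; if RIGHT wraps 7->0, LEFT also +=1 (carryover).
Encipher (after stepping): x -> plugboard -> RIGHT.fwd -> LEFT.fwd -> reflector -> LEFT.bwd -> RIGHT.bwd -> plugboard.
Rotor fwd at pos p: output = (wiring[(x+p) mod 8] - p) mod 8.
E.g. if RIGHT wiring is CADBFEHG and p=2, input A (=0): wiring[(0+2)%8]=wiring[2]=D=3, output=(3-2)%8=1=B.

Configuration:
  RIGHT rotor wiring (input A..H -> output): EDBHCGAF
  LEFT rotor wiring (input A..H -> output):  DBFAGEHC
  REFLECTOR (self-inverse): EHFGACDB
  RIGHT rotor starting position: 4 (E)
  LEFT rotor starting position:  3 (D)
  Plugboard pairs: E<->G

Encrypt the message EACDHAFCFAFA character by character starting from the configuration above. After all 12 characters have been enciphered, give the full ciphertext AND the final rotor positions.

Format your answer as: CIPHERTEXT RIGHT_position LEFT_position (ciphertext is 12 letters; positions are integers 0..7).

Answer: FEDCAHBAGGDH 0 5

Derivation:
Char 1 ('E'): step: R->5, L=3; E->plug->G->R->C->L->B->refl->H->L'->E->R'->F->plug->F
Char 2 ('A'): step: R->6, L=3; A->plug->A->R->C->L->B->refl->H->L'->E->R'->G->plug->E
Char 3 ('C'): step: R->7, L=3; C->plug->C->R->E->L->H->refl->B->L'->C->R'->D->plug->D
Char 4 ('D'): step: R->0, L->4 (L advanced); D->plug->D->R->H->L->E->refl->A->L'->B->R'->C->plug->C
Char 5 ('H'): step: R->1, L=4; H->plug->H->R->D->L->G->refl->D->L'->C->R'->A->plug->A
Char 6 ('A'): step: R->2, L=4; A->plug->A->R->H->L->E->refl->A->L'->B->R'->H->plug->H
Char 7 ('F'): step: R->3, L=4; F->plug->F->R->B->L->A->refl->E->L'->H->R'->B->plug->B
Char 8 ('C'): step: R->4, L=4; C->plug->C->R->E->L->H->refl->B->L'->G->R'->A->plug->A
Char 9 ('F'): step: R->5, L=4; F->plug->F->R->E->L->H->refl->B->L'->G->R'->E->plug->G
Char 10 ('A'): step: R->6, L=4; A->plug->A->R->C->L->D->refl->G->L'->D->R'->E->plug->G
Char 11 ('F'): step: R->7, L=4; F->plug->F->R->D->L->G->refl->D->L'->C->R'->D->plug->D
Char 12 ('A'): step: R->0, L->5 (L advanced); A->plug->A->R->E->L->E->refl->A->L'->F->R'->H->plug->H
Final: ciphertext=FEDCAHBAGGDH, RIGHT=0, LEFT=5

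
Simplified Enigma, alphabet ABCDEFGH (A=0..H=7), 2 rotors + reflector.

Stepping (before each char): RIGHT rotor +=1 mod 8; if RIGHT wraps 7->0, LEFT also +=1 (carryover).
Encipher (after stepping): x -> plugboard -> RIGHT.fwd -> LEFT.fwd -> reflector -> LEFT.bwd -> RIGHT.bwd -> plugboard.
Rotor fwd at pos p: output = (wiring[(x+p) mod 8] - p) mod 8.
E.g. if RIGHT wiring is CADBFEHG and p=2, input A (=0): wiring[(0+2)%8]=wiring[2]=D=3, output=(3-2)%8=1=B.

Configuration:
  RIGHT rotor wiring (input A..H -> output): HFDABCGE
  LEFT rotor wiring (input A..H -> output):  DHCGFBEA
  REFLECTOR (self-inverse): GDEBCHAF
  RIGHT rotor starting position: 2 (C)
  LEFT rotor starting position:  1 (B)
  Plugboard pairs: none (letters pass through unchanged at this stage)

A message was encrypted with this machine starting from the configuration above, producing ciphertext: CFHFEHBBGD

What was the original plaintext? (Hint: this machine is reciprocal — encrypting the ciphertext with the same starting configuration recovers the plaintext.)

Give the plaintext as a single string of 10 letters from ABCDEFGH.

Char 1 ('C'): step: R->3, L=1; C->plug->C->R->H->L->C->refl->E->L'->D->R'->D->plug->D
Char 2 ('F'): step: R->4, L=1; F->plug->F->R->B->L->B->refl->D->L'->F->R'->A->plug->A
Char 3 ('H'): step: R->5, L=1; H->plug->H->R->E->L->A->refl->G->L'->A->R'->E->plug->E
Char 4 ('F'): step: R->6, L=1; F->plug->F->R->C->L->F->refl->H->L'->G->R'->B->plug->B
Char 5 ('E'): step: R->7, L=1; E->plug->E->R->B->L->B->refl->D->L'->F->R'->A->plug->A
Char 6 ('H'): step: R->0, L->2 (L advanced); H->plug->H->R->E->L->C->refl->E->L'->B->R'->E->plug->E
Char 7 ('B'): step: R->1, L=2; B->plug->B->R->C->L->D->refl->B->L'->G->R'->H->plug->H
Char 8 ('B'): step: R->2, L=2; B->plug->B->R->G->L->B->refl->D->L'->C->R'->F->plug->F
Char 9 ('G'): step: R->3, L=2; G->plug->G->R->C->L->D->refl->B->L'->G->R'->B->plug->B
Char 10 ('D'): step: R->4, L=2; D->plug->D->R->A->L->A->refl->G->L'->F->R'->A->plug->A

Answer: DAEBAEHFBA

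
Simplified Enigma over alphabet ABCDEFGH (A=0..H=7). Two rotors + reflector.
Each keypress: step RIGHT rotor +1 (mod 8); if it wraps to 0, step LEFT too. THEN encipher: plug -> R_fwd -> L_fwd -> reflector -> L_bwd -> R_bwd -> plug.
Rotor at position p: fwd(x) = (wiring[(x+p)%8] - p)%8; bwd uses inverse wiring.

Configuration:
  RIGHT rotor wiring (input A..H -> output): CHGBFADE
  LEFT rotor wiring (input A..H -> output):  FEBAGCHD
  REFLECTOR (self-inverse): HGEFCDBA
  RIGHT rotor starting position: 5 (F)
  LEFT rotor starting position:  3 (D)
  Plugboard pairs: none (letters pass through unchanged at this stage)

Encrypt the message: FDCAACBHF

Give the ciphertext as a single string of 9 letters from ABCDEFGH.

Answer: AFAFEHACA

Derivation:
Char 1 ('F'): step: R->6, L=3; F->plug->F->R->D->L->E->refl->C->L'->F->R'->A->plug->A
Char 2 ('D'): step: R->7, L=3; D->plug->D->R->H->L->G->refl->B->L'->G->R'->F->plug->F
Char 3 ('C'): step: R->0, L->4 (L advanced); C->plug->C->R->G->L->F->refl->D->L'->C->R'->A->plug->A
Char 4 ('A'): step: R->1, L=4; A->plug->A->R->G->L->F->refl->D->L'->C->R'->F->plug->F
Char 5 ('A'): step: R->2, L=4; A->plug->A->R->E->L->B->refl->G->L'->B->R'->E->plug->E
Char 6 ('C'): step: R->3, L=4; C->plug->C->R->F->L->A->refl->H->L'->D->R'->H->plug->H
Char 7 ('B'): step: R->4, L=4; B->plug->B->R->E->L->B->refl->G->L'->B->R'->A->plug->A
Char 8 ('H'): step: R->5, L=4; H->plug->H->R->A->L->C->refl->E->L'->H->R'->C->plug->C
Char 9 ('F'): step: R->6, L=4; F->plug->F->R->D->L->H->refl->A->L'->F->R'->A->plug->A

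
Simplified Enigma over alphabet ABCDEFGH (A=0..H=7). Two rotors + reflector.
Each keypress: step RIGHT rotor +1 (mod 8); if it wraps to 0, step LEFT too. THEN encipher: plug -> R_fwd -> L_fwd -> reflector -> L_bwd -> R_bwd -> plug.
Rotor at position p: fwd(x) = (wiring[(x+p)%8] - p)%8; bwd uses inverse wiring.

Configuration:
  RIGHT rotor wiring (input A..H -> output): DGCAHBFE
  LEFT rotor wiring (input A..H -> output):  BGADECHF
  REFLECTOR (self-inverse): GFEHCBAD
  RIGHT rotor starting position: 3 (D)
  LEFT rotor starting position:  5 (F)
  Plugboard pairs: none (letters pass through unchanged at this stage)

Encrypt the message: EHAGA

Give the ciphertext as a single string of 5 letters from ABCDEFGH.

Char 1 ('E'): step: R->4, L=5; E->plug->E->R->H->L->H->refl->D->L'->F->R'->B->plug->B
Char 2 ('H'): step: R->5, L=5; H->plug->H->R->C->L->A->refl->G->L'->G->R'->D->plug->D
Char 3 ('A'): step: R->6, L=5; A->plug->A->R->H->L->H->refl->D->L'->F->R'->C->plug->C
Char 4 ('G'): step: R->7, L=5; G->plug->G->R->C->L->A->refl->G->L'->G->R'->H->plug->H
Char 5 ('A'): step: R->0, L->6 (L advanced); A->plug->A->R->D->L->A->refl->G->L'->G->R'->B->plug->B

Answer: BDCHB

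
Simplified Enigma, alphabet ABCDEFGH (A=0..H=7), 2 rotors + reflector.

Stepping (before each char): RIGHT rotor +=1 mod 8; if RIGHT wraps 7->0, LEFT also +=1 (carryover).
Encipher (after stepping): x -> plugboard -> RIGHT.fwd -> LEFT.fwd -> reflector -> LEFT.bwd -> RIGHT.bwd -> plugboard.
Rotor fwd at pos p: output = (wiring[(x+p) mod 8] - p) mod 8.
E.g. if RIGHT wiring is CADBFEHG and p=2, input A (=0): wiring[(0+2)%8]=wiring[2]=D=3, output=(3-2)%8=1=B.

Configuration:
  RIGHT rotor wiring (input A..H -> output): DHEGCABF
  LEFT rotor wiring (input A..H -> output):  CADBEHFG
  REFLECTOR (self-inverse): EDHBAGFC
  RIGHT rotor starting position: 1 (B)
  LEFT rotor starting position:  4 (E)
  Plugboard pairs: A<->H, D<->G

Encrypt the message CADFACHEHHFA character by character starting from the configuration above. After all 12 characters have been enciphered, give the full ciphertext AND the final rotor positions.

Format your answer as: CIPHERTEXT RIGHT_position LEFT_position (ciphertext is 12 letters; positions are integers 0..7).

Char 1 ('C'): step: R->2, L=4; C->plug->C->R->A->L->A->refl->E->L'->F->R'->H->plug->A
Char 2 ('A'): step: R->3, L=4; A->plug->H->R->B->L->D->refl->B->L'->C->R'->E->plug->E
Char 3 ('D'): step: R->4, L=4; D->plug->G->R->A->L->A->refl->E->L'->F->R'->C->plug->C
Char 4 ('F'): step: R->5, L=4; F->plug->F->R->H->L->F->refl->G->L'->E->R'->B->plug->B
Char 5 ('A'): step: R->6, L=4; A->plug->H->R->C->L->B->refl->D->L'->B->R'->D->plug->G
Char 6 ('C'): step: R->7, L=4; C->plug->C->R->A->L->A->refl->E->L'->F->R'->D->plug->G
Char 7 ('H'): step: R->0, L->5 (L advanced); H->plug->A->R->D->L->F->refl->G->L'->F->R'->H->plug->A
Char 8 ('E'): step: R->1, L=5; E->plug->E->R->H->L->H->refl->C->L'->A->R'->F->plug->F
Char 9 ('H'): step: R->2, L=5; H->plug->A->R->C->L->B->refl->D->L'->E->R'->B->plug->B
Char 10 ('H'): step: R->3, L=5; H->plug->A->R->D->L->F->refl->G->L'->F->R'->C->plug->C
Char 11 ('F'): step: R->4, L=5; F->plug->F->R->D->L->F->refl->G->L'->F->R'->C->plug->C
Char 12 ('A'): step: R->5, L=5; A->plug->H->R->F->L->G->refl->F->L'->D->R'->A->plug->H
Final: ciphertext=AECBGGAFBCCH, RIGHT=5, LEFT=5

Answer: AECBGGAFBCCH 5 5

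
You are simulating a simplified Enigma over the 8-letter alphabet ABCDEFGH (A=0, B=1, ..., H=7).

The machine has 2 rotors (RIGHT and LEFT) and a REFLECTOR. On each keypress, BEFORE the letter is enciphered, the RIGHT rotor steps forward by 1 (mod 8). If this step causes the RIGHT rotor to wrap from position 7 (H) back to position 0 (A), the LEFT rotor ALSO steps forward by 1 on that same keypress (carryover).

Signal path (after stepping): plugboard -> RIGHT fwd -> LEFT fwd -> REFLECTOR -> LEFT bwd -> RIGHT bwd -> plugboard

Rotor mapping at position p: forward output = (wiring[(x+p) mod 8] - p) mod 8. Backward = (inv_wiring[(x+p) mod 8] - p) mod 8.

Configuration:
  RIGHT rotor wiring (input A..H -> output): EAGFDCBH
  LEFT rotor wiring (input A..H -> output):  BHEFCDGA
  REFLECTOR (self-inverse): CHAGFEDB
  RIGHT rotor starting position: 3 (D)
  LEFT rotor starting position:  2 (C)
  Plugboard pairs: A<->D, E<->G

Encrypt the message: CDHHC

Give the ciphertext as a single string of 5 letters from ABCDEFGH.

Answer: HFFDD

Derivation:
Char 1 ('C'): step: R->4, L=2; C->plug->C->R->F->L->G->refl->D->L'->B->R'->H->plug->H
Char 2 ('D'): step: R->5, L=2; D->plug->A->R->F->L->G->refl->D->L'->B->R'->F->plug->F
Char 3 ('H'): step: R->6, L=2; H->plug->H->R->E->L->E->refl->F->L'->H->R'->F->plug->F
Char 4 ('H'): step: R->7, L=2; H->plug->H->R->C->L->A->refl->C->L'->A->R'->A->plug->D
Char 5 ('C'): step: R->0, L->3 (L advanced); C->plug->C->R->G->L->E->refl->F->L'->E->R'->A->plug->D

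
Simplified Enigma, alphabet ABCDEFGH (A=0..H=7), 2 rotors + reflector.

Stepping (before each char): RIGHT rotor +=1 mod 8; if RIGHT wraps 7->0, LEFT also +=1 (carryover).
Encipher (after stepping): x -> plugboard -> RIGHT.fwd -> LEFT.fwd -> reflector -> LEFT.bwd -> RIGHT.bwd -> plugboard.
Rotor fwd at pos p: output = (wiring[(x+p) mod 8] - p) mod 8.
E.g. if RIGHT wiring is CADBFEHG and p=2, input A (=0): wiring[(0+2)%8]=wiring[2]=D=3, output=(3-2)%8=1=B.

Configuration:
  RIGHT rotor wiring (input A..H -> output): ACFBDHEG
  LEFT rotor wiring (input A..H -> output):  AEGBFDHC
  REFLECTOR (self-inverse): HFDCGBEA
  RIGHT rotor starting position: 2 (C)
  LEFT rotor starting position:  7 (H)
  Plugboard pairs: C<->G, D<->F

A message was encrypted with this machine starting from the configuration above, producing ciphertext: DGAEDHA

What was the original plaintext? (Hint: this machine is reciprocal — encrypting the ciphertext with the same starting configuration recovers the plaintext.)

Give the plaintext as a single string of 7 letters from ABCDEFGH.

Answer: AEGDCAF

Derivation:
Char 1 ('D'): step: R->3, L=7; D->plug->F->R->F->L->G->refl->E->L'->G->R'->A->plug->A
Char 2 ('G'): step: R->4, L=7; G->plug->C->R->A->L->D->refl->C->L'->E->R'->E->plug->E
Char 3 ('A'): step: R->5, L=7; A->plug->A->R->C->L->F->refl->B->L'->B->R'->C->plug->G
Char 4 ('E'): step: R->6, L=7; E->plug->E->R->H->L->A->refl->H->L'->D->R'->F->plug->D
Char 5 ('D'): step: R->7, L=7; D->plug->F->R->E->L->C->refl->D->L'->A->R'->G->plug->C
Char 6 ('H'): step: R->0, L->0 (L advanced); H->plug->H->R->G->L->H->refl->A->L'->A->R'->A->plug->A
Char 7 ('A'): step: R->1, L=0; A->plug->A->R->B->L->E->refl->G->L'->C->R'->D->plug->F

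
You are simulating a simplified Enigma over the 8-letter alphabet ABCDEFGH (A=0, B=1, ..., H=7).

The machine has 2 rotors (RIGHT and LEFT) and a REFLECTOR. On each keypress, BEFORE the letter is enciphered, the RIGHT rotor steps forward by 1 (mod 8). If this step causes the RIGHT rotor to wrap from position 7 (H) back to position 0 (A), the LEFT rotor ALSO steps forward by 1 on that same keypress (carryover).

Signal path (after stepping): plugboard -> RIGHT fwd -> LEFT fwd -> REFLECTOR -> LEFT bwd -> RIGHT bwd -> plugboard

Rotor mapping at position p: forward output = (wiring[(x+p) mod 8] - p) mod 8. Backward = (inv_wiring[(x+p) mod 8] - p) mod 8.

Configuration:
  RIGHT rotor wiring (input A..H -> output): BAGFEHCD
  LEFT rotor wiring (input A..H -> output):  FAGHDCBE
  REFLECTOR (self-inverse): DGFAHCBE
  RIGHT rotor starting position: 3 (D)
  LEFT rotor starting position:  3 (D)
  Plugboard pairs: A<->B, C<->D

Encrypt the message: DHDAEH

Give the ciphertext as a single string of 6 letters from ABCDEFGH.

Answer: EFBGBA

Derivation:
Char 1 ('D'): step: R->4, L=3; D->plug->C->R->G->L->F->refl->C->L'->F->R'->E->plug->E
Char 2 ('H'): step: R->5, L=3; H->plug->H->R->H->L->D->refl->A->L'->B->R'->F->plug->F
Char 3 ('D'): step: R->6, L=3; D->plug->C->R->D->L->G->refl->B->L'->E->R'->A->plug->B
Char 4 ('A'): step: R->7, L=3; A->plug->B->R->C->L->H->refl->E->L'->A->R'->G->plug->G
Char 5 ('E'): step: R->0, L->4 (L advanced); E->plug->E->R->E->L->B->refl->G->L'->B->R'->A->plug->B
Char 6 ('H'): step: R->1, L=4; H->plug->H->R->A->L->H->refl->E->L'->F->R'->B->plug->A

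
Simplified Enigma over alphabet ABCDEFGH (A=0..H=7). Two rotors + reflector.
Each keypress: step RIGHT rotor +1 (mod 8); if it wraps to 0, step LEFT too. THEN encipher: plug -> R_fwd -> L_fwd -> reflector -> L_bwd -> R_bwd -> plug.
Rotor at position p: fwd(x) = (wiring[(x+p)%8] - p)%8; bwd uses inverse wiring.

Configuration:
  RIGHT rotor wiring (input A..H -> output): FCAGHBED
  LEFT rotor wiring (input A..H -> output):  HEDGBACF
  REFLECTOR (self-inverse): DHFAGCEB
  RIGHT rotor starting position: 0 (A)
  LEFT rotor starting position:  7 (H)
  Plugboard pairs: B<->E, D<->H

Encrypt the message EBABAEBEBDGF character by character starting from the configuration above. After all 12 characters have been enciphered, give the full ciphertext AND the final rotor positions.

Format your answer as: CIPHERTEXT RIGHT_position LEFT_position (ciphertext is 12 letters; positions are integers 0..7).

Answer: ACBHCBHADECH 4 0

Derivation:
Char 1 ('E'): step: R->1, L=7; E->plug->B->R->H->L->D->refl->A->L'->B->R'->A->plug->A
Char 2 ('B'): step: R->2, L=7; B->plug->E->R->C->L->F->refl->C->L'->F->R'->C->plug->C
Char 3 ('A'): step: R->3, L=7; A->plug->A->R->D->L->E->refl->G->L'->A->R'->E->plug->B
Char 4 ('B'): step: R->4, L=7; B->plug->E->R->B->L->A->refl->D->L'->H->R'->D->plug->H
Char 5 ('A'): step: R->5, L=7; A->plug->A->R->E->L->H->refl->B->L'->G->R'->C->plug->C
Char 6 ('E'): step: R->6, L=7; E->plug->B->R->F->L->C->refl->F->L'->C->R'->E->plug->B
Char 7 ('B'): step: R->7, L=7; B->plug->E->R->H->L->D->refl->A->L'->B->R'->D->plug->H
Char 8 ('E'): step: R->0, L->0 (L advanced); E->plug->B->R->C->L->D->refl->A->L'->F->R'->A->plug->A
Char 9 ('B'): step: R->1, L=0; B->plug->E->R->A->L->H->refl->B->L'->E->R'->H->plug->D
Char 10 ('D'): step: R->2, L=0; D->plug->H->R->A->L->H->refl->B->L'->E->R'->B->plug->E
Char 11 ('G'): step: R->3, L=0; G->plug->G->R->H->L->F->refl->C->L'->G->R'->C->plug->C
Char 12 ('F'): step: R->4, L=0; F->plug->F->R->G->L->C->refl->F->L'->H->R'->D->plug->H
Final: ciphertext=ACBHCBHADECH, RIGHT=4, LEFT=0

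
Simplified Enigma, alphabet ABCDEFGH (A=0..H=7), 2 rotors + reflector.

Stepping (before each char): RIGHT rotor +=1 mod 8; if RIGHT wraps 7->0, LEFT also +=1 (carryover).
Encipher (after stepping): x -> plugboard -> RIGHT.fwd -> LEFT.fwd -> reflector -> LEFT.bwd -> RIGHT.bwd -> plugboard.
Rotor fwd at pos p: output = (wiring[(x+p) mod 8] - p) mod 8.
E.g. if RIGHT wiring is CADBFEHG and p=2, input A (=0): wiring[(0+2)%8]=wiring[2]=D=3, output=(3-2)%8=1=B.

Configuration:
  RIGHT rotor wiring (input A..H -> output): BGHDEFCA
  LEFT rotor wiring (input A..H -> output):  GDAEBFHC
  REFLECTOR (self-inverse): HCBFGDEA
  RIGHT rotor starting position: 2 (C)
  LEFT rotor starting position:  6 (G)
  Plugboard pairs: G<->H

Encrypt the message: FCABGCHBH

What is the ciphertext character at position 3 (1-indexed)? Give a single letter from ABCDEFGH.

Char 1 ('F'): step: R->3, L=6; F->plug->F->R->G->L->D->refl->F->L'->D->R'->G->plug->H
Char 2 ('C'): step: R->4, L=6; C->plug->C->R->G->L->D->refl->F->L'->D->R'->G->plug->H
Char 3 ('A'): step: R->5, L=6; A->plug->A->R->A->L->B->refl->C->L'->E->R'->D->plug->D

D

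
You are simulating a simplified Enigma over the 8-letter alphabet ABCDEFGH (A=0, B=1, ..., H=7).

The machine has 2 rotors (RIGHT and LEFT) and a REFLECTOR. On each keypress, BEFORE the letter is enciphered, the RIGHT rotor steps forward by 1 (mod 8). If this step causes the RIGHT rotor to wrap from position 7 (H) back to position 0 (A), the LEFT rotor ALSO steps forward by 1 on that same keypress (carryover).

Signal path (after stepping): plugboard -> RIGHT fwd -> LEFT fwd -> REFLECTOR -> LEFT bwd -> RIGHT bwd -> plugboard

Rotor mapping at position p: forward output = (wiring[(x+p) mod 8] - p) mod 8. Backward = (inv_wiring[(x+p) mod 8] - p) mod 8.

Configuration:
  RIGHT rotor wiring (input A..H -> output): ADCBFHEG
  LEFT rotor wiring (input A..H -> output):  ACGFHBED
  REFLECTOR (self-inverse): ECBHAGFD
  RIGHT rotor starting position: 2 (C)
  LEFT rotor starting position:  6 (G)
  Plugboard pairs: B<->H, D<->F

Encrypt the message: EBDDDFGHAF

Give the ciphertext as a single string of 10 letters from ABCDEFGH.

Answer: CDHEEBCDFH

Derivation:
Char 1 ('E'): step: R->3, L=6; E->plug->E->R->D->L->E->refl->A->L'->E->R'->C->plug->C
Char 2 ('B'): step: R->4, L=6; B->plug->H->R->F->L->H->refl->D->L'->H->R'->F->plug->D
Char 3 ('D'): step: R->5, L=6; D->plug->F->R->F->L->H->refl->D->L'->H->R'->B->plug->H
Char 4 ('D'): step: R->6, L=6; D->plug->F->R->D->L->E->refl->A->L'->E->R'->E->plug->E
Char 5 ('D'): step: R->7, L=6; D->plug->F->R->G->L->B->refl->C->L'->C->R'->E->plug->E
Char 6 ('F'): step: R->0, L->7 (L advanced); F->plug->D->R->B->L->B->refl->C->L'->G->R'->H->plug->B
Char 7 ('G'): step: R->1, L=7; G->plug->G->R->F->L->A->refl->E->L'->A->R'->C->plug->C
Char 8 ('H'): step: R->2, L=7; H->plug->B->R->H->L->F->refl->G->L'->E->R'->F->plug->D
Char 9 ('A'): step: R->3, L=7; A->plug->A->R->G->L->C->refl->B->L'->B->R'->D->plug->F
Char 10 ('F'): step: R->4, L=7; F->plug->D->R->C->L->D->refl->H->L'->D->R'->B->plug->H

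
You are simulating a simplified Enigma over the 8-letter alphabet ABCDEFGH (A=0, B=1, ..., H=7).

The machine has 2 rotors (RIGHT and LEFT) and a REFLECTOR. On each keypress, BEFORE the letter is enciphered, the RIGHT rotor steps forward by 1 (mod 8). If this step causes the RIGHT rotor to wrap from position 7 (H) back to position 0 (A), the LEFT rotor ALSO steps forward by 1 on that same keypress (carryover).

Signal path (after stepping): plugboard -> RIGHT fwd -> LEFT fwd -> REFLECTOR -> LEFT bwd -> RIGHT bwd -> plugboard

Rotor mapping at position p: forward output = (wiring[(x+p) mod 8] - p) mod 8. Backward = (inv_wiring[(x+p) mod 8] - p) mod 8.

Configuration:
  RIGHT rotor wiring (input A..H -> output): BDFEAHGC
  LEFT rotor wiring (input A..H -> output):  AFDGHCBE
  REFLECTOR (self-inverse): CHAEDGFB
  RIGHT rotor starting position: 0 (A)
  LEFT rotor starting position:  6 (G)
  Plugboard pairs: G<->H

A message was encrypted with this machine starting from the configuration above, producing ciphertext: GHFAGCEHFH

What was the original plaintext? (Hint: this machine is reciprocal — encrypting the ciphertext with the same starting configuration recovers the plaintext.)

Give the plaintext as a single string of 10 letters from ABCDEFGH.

Answer: DFDHEFBBDD

Derivation:
Char 1 ('G'): step: R->1, L=6; G->plug->H->R->A->L->D->refl->E->L'->H->R'->D->plug->D
Char 2 ('H'): step: R->2, L=6; H->plug->G->R->H->L->E->refl->D->L'->A->R'->F->plug->F
Char 3 ('F'): step: R->3, L=6; F->plug->F->R->G->L->B->refl->H->L'->D->R'->D->plug->D
Char 4 ('A'): step: R->4, L=6; A->plug->A->R->E->L->F->refl->G->L'->B->R'->G->plug->H
Char 5 ('G'): step: R->5, L=6; G->plug->H->R->D->L->H->refl->B->L'->G->R'->E->plug->E
Char 6 ('C'): step: R->6, L=6; C->plug->C->R->D->L->H->refl->B->L'->G->R'->F->plug->F
Char 7 ('E'): step: R->7, L=6; E->plug->E->R->F->L->A->refl->C->L'->C->R'->B->plug->B
Char 8 ('H'): step: R->0, L->7 (L advanced); H->plug->G->R->G->L->D->refl->E->L'->D->R'->B->plug->B
Char 9 ('F'): step: R->1, L=7; F->plug->F->R->F->L->A->refl->C->L'->H->R'->D->plug->D
Char 10 ('H'): step: R->2, L=7; H->plug->G->R->H->L->C->refl->A->L'->F->R'->D->plug->D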